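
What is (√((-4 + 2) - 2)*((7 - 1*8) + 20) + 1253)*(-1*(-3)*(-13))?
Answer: -48867 - 1482*I ≈ -48867.0 - 1482.0*I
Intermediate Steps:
(√((-4 + 2) - 2)*((7 - 1*8) + 20) + 1253)*(-1*(-3)*(-13)) = (√(-2 - 2)*((7 - 8) + 20) + 1253)*(3*(-13)) = (√(-4)*(-1 + 20) + 1253)*(-39) = ((2*I)*19 + 1253)*(-39) = (38*I + 1253)*(-39) = (1253 + 38*I)*(-39) = -48867 - 1482*I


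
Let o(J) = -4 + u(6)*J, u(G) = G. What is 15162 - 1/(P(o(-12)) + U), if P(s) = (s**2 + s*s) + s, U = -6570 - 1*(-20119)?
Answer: 379429049/25025 ≈ 15162.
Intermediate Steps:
U = 13549 (U = -6570 + 20119 = 13549)
o(J) = -4 + 6*J
P(s) = s + 2*s**2 (P(s) = (s**2 + s**2) + s = 2*s**2 + s = s + 2*s**2)
15162 - 1/(P(o(-12)) + U) = 15162 - 1/((-4 + 6*(-12))*(1 + 2*(-4 + 6*(-12))) + 13549) = 15162 - 1/((-4 - 72)*(1 + 2*(-4 - 72)) + 13549) = 15162 - 1/(-76*(1 + 2*(-76)) + 13549) = 15162 - 1/(-76*(1 - 152) + 13549) = 15162 - 1/(-76*(-151) + 13549) = 15162 - 1/(11476 + 13549) = 15162 - 1/25025 = 379429049/25025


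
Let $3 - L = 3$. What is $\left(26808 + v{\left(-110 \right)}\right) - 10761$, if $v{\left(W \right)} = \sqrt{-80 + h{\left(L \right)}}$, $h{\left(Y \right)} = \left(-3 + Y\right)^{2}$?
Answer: $16047 + i \sqrt{71} \approx 16047.0 + 8.4261 i$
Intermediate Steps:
$L = 0$ ($L = 3 - 3 = 0$)
$v{\left(W \right)} = i \sqrt{71}$ ($v{\left(W \right)} = \sqrt{-80 + \left(-3 + 0\right)^{2}} = \sqrt{-80 + \left(-3\right)^{2}} = \sqrt{-80 + 9} = \sqrt{-71} = i \sqrt{71}$)
$\left(26808 + v{\left(-110 \right)}\right) - 10761 = \left(26808 + i \sqrt{71}\right) - 10761 = 16047 + i \sqrt{71}$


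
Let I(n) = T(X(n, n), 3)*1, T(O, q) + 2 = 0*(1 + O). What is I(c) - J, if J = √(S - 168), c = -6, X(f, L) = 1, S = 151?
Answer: -2 - I*√17 ≈ -2.0 - 4.1231*I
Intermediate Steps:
T(O, q) = -2 (T(O, q) = -2 + 0*(1 + O) = -2 + 0 = -2)
J = I*√17 (J = √(151 - 168) = √(-17) = I*√17 ≈ 4.1231*I)
I(n) = -2 (I(n) = -2*1 = -2)
I(c) - J = -2 - I*√17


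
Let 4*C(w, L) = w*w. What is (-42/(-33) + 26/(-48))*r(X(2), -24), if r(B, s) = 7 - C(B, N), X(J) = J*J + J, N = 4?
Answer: -193/132 ≈ -1.4621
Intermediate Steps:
C(w, L) = w**2/4 (C(w, L) = (w*w)/4 = w**2/4)
X(J) = J + J**2 (X(J) = J**2 + J = J + J**2)
r(B, s) = 7 - B**2/4
(-42/(-33) + 26/(-48))*r(X(2), -24) = (-42/(-33) + 26/(-48))*(7 - 4*(1 + 2)**2/4) = (-42*(-1/33) + 26*(-1/48))*(7 - (2*3)**2/4) = (14/11 - 13/24)*(7 - 1/4*6**2) = 193*(7 - 1/4*36)/264 = 193*(7 - 9)/264 = (193/264)*(-2) = -193/132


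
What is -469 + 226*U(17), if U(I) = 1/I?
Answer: -7747/17 ≈ -455.71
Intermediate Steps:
-469 + 226*U(17) = -469 + 226/17 = -7747/17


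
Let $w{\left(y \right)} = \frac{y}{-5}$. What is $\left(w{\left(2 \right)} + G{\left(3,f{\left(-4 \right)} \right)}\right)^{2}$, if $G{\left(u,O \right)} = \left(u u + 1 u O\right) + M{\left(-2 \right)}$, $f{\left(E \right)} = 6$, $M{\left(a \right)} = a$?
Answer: $\frac{15129}{25} \approx 605.16$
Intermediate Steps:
$G{\left(u,O \right)} = -2 + u^{2} + O u$ ($G{\left(u,O \right)} = \left(u u + 1 u O\right) - 2 = \left(u^{2} + u O\right) - 2 = \left(u^{2} + O u\right) - 2 = -2 + u^{2} + O u$)
$w{\left(y \right)} = - \frac{y}{5}$ ($w{\left(y \right)} = y \left(- \frac{1}{5}\right) = - \frac{y}{5}$)
$\left(w{\left(2 \right)} + G{\left(3,f{\left(-4 \right)} \right)}\right)^{2} = \left(\left(- \frac{1}{5}\right) 2 + \left(-2 + 3^{2} + 6 \cdot 3\right)\right)^{2} = \left(- \frac{2}{5} + \left(-2 + 9 + 18\right)\right)^{2} = \left(- \frac{2}{5} + 25\right)^{2} = \left(\frac{123}{5}\right)^{2} = \frac{15129}{25}$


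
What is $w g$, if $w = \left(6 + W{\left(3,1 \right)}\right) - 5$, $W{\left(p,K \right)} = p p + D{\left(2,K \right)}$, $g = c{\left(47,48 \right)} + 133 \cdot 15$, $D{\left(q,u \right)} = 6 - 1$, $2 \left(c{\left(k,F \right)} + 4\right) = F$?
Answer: $30225$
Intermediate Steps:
$c{\left(k,F \right)} = -4 + \frac{F}{2}$
$D{\left(q,u \right)} = 5$
$g = 2015$ ($g = \left(-4 + \frac{1}{2} \cdot 48\right) + 133 \cdot 15 = \left(-4 + 24\right) + 1995 = 20 + 1995 = 2015$)
$W{\left(p,K \right)} = 5 + p^{2}$ ($W{\left(p,K \right)} = p p + 5 = p^{2} + 5 = 5 + p^{2}$)
$w = 15$ ($w = \left(6 + \left(5 + 3^{2}\right)\right) - 5 = \left(6 + \left(5 + 9\right)\right) - 5 = \left(6 + 14\right) - 5 = 20 - 5 = 15$)
$w g = 15 \cdot 2015 = 30225$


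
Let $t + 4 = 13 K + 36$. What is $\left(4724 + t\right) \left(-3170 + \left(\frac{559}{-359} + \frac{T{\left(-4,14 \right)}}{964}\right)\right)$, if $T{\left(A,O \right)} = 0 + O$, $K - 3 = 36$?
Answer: $- \frac{2888320637255}{173038} \approx -1.6692 \cdot 10^{7}$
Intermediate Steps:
$K = 39$ ($K = 3 + 36 = 39$)
$T{\left(A,O \right)} = O$
$t = 539$ ($t = -4 + \left(13 \cdot 39 + 36\right) = -4 + \left(507 + 36\right) = -4 + 543 = 539$)
$\left(4724 + t\right) \left(-3170 + \left(\frac{559}{-359} + \frac{T{\left(-4,14 \right)}}{964}\right)\right) = \left(4724 + 539\right) \left(-3170 + \left(\frac{559}{-359} + \frac{14}{964}\right)\right) = 5263 \left(-3170 + \left(559 \left(- \frac{1}{359}\right) + 14 \cdot \frac{1}{964}\right)\right) = 5263 \left(-3170 + \left(- \frac{559}{359} + \frac{7}{482}\right)\right) = 5263 \left(-3170 - \frac{266925}{173038}\right) = 5263 \left(- \frac{548797385}{173038}\right) = - \frac{2888320637255}{173038}$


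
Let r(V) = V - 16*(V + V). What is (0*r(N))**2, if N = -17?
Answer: 0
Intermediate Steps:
r(V) = -31*V (r(V) = V - 32*V = -31*V)
(0*r(N))**2 = (0*(-31*(-17)))**2 = (0*527)**2 = 0**2 = 0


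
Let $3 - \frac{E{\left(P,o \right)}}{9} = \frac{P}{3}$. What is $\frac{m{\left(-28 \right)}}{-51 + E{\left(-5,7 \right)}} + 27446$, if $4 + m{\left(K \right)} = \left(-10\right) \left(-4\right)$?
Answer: $27442$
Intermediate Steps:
$E{\left(P,o \right)} = 27 - 3 P$ ($E{\left(P,o \right)} = 27 - 9 \frac{P}{3} = 27 - 3 P$)
$m{\left(K \right)} = 36$ ($m{\left(K \right)} = -4 - -40 = -4 + 40 = 36$)
$\frac{m{\left(-28 \right)}}{-51 + E{\left(-5,7 \right)}} + 27446 = \frac{36}{-51 + \left(27 - -15\right)} + 27446 = \frac{36}{-51 + \left(27 + 15\right)} + 27446 = \frac{36}{-51 + 42} + 27446 = \frac{36}{-9} + 27446 = 36 \left(- \frac{1}{9}\right) + 27446 = -4 + 27446 = 27442$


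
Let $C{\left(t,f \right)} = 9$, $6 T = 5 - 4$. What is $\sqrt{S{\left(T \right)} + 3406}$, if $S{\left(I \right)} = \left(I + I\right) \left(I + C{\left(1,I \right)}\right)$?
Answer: $\frac{\sqrt{122726}}{6} \approx 58.387$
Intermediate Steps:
$T = \frac{1}{6}$ ($T = \frac{5 - 4}{6} = \frac{1}{6} \cdot 1 = \frac{1}{6} \approx 0.16667$)
$S{\left(I \right)} = 2 I \left(9 + I\right)$ ($S{\left(I \right)} = \left(I + I\right) \left(I + 9\right) = 2 I \left(9 + I\right)$)
$\sqrt{S{\left(T \right)} + 3406} = \sqrt{2 \cdot \frac{1}{6} \left(9 + \frac{1}{6}\right) + 3406} = \sqrt{2 \cdot \frac{1}{6} \cdot \frac{55}{6} + 3406} = \sqrt{\frac{55}{18} + 3406} = \sqrt{\frac{61363}{18}} = \frac{\sqrt{122726}}{6}$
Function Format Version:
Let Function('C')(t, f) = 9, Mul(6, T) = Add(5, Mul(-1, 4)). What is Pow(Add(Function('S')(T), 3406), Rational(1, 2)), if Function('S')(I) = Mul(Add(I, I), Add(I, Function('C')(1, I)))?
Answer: Mul(Rational(1, 6), Pow(122726, Rational(1, 2))) ≈ 58.387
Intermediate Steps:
T = Rational(1, 6) (T = Mul(Rational(1, 6), Add(5, Mul(-1, 4))) = Mul(Rational(1, 6), Add(5, -4)) = Mul(Rational(1, 6), 1) = Rational(1, 6) ≈ 0.16667)
Function('S')(I) = Mul(2, I, Add(9, I)) (Function('S')(I) = Mul(Add(I, I), Add(I, 9)) = Mul(Mul(2, I), Add(9, I)) = Mul(2, I, Add(9, I)))
Pow(Add(Function('S')(T), 3406), Rational(1, 2)) = Pow(Add(Mul(2, Rational(1, 6), Add(9, Rational(1, 6))), 3406), Rational(1, 2)) = Pow(Add(Mul(2, Rational(1, 6), Rational(55, 6)), 3406), Rational(1, 2)) = Pow(Add(Rational(55, 18), 3406), Rational(1, 2)) = Pow(Rational(61363, 18), Rational(1, 2)) = Mul(Rational(1, 6), Pow(122726, Rational(1, 2)))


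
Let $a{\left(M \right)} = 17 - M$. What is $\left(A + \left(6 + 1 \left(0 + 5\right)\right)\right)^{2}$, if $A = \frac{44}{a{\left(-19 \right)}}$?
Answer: $\frac{12100}{81} \approx 149.38$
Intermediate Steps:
$A = \frac{11}{9}$ ($A = \frac{44}{17 - -19} = \frac{44}{17 + 19} = \frac{44}{36} = 44 \cdot \frac{1}{36} = \frac{11}{9} \approx 1.2222$)
$\left(A + \left(6 + 1 \left(0 + 5\right)\right)\right)^{2} = \left(\frac{11}{9} + \left(6 + 1 \left(0 + 5\right)\right)\right)^{2} = \left(\frac{11}{9} + \left(6 + 1 \cdot 5\right)\right)^{2} = \left(\frac{11}{9} + \left(6 + 5\right)\right)^{2} = \left(\frac{11}{9} + 11\right)^{2} = \left(\frac{110}{9}\right)^{2} = \frac{12100}{81}$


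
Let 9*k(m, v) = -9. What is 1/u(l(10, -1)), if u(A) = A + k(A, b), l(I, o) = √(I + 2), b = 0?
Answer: 1/11 + 2*√3/11 ≈ 0.40583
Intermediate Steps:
k(m, v) = -1 (k(m, v) = (⅑)*(-9) = -1)
l(I, o) = √(2 + I)
u(A) = -1 + A (u(A) = A - 1 = -1 + A)
1/u(l(10, -1)) = 1/(-1 + √(2 + 10)) = 1/(-1 + √12) = 1/(-1 + 2*√3)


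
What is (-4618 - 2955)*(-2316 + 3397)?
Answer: -8186413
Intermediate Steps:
(-4618 - 2955)*(-2316 + 3397) = -7573*1081 = -8186413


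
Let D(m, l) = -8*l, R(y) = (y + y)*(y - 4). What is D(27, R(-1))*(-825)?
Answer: 66000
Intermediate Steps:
R(y) = 2*y*(-4 + y) (R(y) = (2*y)*(-4 + y) = 2*y*(-4 + y))
D(27, R(-1))*(-825) = -16*(-1)*(-4 - 1)*(-825) = -16*(-1)*(-5)*(-825) = -8*10*(-825) = -80*(-825) = 66000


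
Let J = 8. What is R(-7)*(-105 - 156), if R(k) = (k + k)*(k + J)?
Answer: 3654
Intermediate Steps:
R(k) = 2*k*(8 + k) (R(k) = (k + k)*(k + 8) = (2*k)*(8 + k) = 2*k*(8 + k))
R(-7)*(-105 - 156) = (2*(-7)*(8 - 7))*(-105 - 156) = (2*(-7)*1)*(-261) = -14*(-261) = 3654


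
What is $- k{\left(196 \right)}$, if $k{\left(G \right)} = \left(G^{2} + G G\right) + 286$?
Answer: $-77118$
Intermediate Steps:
$k{\left(G \right)} = 286 + 2 G^{2}$ ($k{\left(G \right)} = \left(G^{2} + G^{2}\right) + 286 = 2 G^{2} + 286 = 286 + 2 G^{2}$)
$- k{\left(196 \right)} = - (286 + 2 \cdot 196^{2}) = - (286 + 2 \cdot 38416) = - (286 + 76832) = \left(-1\right) 77118 = -77118$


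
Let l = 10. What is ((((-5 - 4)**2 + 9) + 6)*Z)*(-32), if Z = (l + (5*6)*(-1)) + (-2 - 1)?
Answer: 70656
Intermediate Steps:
Z = -23 (Z = (10 + (5*6)*(-1)) + (-2 - 1) = (10 + 30*(-1)) - 3 = (10 - 30) - 3 = -20 - 3 = -23)
((((-5 - 4)**2 + 9) + 6)*Z)*(-32) = ((((-5 - 4)**2 + 9) + 6)*(-23))*(-32) = ((((-9)**2 + 9) + 6)*(-23))*(-32) = (((81 + 9) + 6)*(-23))*(-32) = ((90 + 6)*(-23))*(-32) = (96*(-23))*(-32) = -2208*(-32) = 70656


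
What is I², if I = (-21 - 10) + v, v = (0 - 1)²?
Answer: 900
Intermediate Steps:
v = 1 (v = (-1)² = 1)
I = -30 (I = (-21 - 10) + 1 = -31 + 1 = -30)
I² = (-30)² = 900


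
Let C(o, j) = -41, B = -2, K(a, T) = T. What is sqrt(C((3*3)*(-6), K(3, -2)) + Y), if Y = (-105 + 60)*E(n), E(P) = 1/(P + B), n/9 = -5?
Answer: I*sqrt(88454)/47 ≈ 6.3279*I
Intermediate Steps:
n = -45 (n = 9*(-5) = -45)
E(P) = 1/(-2 + P) (E(P) = 1/(P - 2) = 1/(-2 + P))
Y = 45/47 (Y = (-105 + 60)/(-2 - 45) = -45/(-47) = -45*(-1/47) = 45/47 ≈ 0.95745)
sqrt(C((3*3)*(-6), K(3, -2)) + Y) = sqrt(-41 + 45/47) = sqrt(-1882/47) = I*sqrt(88454)/47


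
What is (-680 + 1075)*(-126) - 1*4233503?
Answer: -4283273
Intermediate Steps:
(-680 + 1075)*(-126) - 1*4233503 = 395*(-126) - 4233503 = -49770 - 4233503 = -4283273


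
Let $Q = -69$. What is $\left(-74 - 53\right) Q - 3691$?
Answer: $5072$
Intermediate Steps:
$\left(-74 - 53\right) Q - 3691 = \left(-74 - 53\right) \left(-69\right) - 3691 = \left(-127\right) \left(-69\right) - 3691 = 8763 - 3691 = 5072$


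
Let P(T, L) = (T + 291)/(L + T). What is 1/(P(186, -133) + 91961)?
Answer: 1/91970 ≈ 1.0873e-5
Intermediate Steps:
P(T, L) = (291 + T)/(L + T)
1/(P(186, -133) + 91961) = 1/((291 + 186)/(-133 + 186) + 91961) = 1/(477/53 + 91961) = 1/((1/53)*477 + 91961) = 1/(9 + 91961) = 1/91970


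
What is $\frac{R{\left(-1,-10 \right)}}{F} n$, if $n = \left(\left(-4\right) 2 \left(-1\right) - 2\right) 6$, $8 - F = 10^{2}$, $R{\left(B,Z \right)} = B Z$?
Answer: $- \frac{90}{23} \approx -3.913$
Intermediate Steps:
$F = -92$ ($F = 8 - 10^{2} = 8 - 100 = -92$)
$n = 36$ ($n = \left(\left(-8\right) \left(-1\right) - 2\right) 6 = \left(8 - 2\right) 6 = 6 \cdot 6 = 36$)
$\frac{R{\left(-1,-10 \right)}}{F} n = \frac{\left(-1\right) \left(-10\right)}{-92} \cdot 36 = 10 \left(- \frac{1}{92}\right) 36 = \left(- \frac{5}{46}\right) 36 = - \frac{90}{23}$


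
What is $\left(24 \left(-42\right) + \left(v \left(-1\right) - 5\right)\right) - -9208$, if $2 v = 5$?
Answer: $\frac{16385}{2} \approx 8192.5$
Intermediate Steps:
$v = \frac{5}{2}$ ($v = \frac{1}{2} \cdot 5 = \frac{5}{2} \approx 2.5$)
$\left(24 \left(-42\right) + \left(v \left(-1\right) - 5\right)\right) - -9208 = \left(24 \left(-42\right) + \left(\frac{5}{2} \left(-1\right) - 5\right)\right) - -9208 = \left(-1008 - \frac{15}{2}\right) + 9208 = - \frac{2031}{2} + 9208 = \frac{16385}{2}$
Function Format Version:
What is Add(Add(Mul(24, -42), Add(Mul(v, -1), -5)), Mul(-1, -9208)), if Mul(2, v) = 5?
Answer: Rational(16385, 2) ≈ 8192.5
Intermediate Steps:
v = Rational(5, 2) (v = Mul(Rational(1, 2), 5) = Rational(5, 2) ≈ 2.5000)
Add(Add(Mul(24, -42), Add(Mul(v, -1), -5)), Mul(-1, -9208)) = Add(Add(Mul(24, -42), Add(Mul(Rational(5, 2), -1), -5)), Mul(-1, -9208)) = Add(Add(-1008, Add(Rational(-5, 2), -5)), 9208) = Add(Add(-1008, Rational(-15, 2)), 9208) = Add(Rational(-2031, 2), 9208) = Rational(16385, 2)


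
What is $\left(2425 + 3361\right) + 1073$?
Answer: $6859$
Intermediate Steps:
$\left(2425 + 3361\right) + 1073 = 5786 + 1073 = 6859$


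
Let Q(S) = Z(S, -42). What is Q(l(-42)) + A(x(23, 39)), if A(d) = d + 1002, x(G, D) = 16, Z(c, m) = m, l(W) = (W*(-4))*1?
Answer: 976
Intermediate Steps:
l(W) = -4*W (l(W) = -4*W*1 = -4*W)
A(d) = 1002 + d
Q(S) = -42
Q(l(-42)) + A(x(23, 39)) = -42 + (1002 + 16) = -42 + 1018 = 976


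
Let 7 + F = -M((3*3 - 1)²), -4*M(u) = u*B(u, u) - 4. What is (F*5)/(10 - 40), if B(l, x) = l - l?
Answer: 4/3 ≈ 1.3333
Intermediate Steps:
B(l, x) = 0
M(u) = 1 (M(u) = -(u*0 - 4)/4 = -(0 - 4)/4 = -¼*(-4) = 1)
F = -8 (F = -7 - 1*1 = -7 - 1 = -8)
(F*5)/(10 - 40) = (-8*5)/(10 - 40) = -40/(-30) = -40*(-1/30) = 4/3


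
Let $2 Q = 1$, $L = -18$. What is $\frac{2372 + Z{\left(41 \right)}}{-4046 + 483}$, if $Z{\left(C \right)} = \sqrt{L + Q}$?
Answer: $- \frac{2372}{3563} - \frac{i \sqrt{70}}{7126} \approx -0.66573 - 0.0011741 i$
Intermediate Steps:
$Q = \frac{1}{2}$ ($Q = \frac{1}{2} \cdot 1 = \frac{1}{2} \approx 0.5$)
$Z{\left(C \right)} = \frac{i \sqrt{70}}{2}$ ($Z{\left(C \right)} = \sqrt{-18 + \frac{1}{2}} = \sqrt{- \frac{35}{2}} = \frac{i \sqrt{70}}{2}$)
$\frac{2372 + Z{\left(41 \right)}}{-4046 + 483} = \frac{2372 + \frac{i \sqrt{70}}{2}}{-4046 + 483} = \frac{2372 + \frac{i \sqrt{70}}{2}}{-3563} = \left(2372 + \frac{i \sqrt{70}}{2}\right) \left(- \frac{1}{3563}\right) = - \frac{2372}{3563} - \frac{i \sqrt{70}}{7126}$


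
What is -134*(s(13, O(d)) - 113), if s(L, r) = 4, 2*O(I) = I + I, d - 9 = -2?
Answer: 14606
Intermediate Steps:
d = 7 (d = 9 - 2 = 7)
O(I) = I (O(I) = (I + I)/2 = (2*I)/2 = I)
-134*(s(13, O(d)) - 113) = -134*(4 - 113) = -134*(-109) = 14606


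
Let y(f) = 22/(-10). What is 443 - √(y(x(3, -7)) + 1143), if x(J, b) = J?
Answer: 443 - 2*√7130/5 ≈ 409.22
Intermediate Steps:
y(f) = -11/5 (y(f) = 22*(-⅒) = -11/5)
443 - √(y(x(3, -7)) + 1143) = 443 - √(-11/5 + 1143) = 443 - √(5704/5) = 443 - 2*√7130/5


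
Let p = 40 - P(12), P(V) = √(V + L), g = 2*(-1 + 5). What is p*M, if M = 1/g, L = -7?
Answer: 5 - √5/8 ≈ 4.7205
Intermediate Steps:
g = 8 (g = 2*4 = 8)
P(V) = √(-7 + V) (P(V) = √(V - 7) = √(-7 + V))
M = ⅛ (M = 1/8 = ⅛ ≈ 0.12500)
p = 40 - √5 (p = 40 - √(-7 + 12) = 40 - √5 ≈ 37.764)
p*M = (40 - √5)*(⅛) = 5 - √5/8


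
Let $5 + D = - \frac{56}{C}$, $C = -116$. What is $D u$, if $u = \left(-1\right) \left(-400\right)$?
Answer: $- \frac{52400}{29} \approx -1806.9$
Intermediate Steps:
$u = 400$
$D = - \frac{131}{29}$ ($D = -5 - \frac{56}{-116} = -5 - - \frac{14}{29} = -5 + \frac{14}{29} = - \frac{131}{29} \approx -4.5172$)
$D u = \left(- \frac{131}{29}\right) 400 = - \frac{52400}{29}$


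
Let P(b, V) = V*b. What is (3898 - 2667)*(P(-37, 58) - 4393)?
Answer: -8049509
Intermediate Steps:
(3898 - 2667)*(P(-37, 58) - 4393) = (3898 - 2667)*(58*(-37) - 4393) = 1231*(-2146 - 4393) = 1231*(-6539) = -8049509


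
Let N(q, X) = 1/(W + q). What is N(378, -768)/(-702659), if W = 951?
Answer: -1/933833811 ≈ -1.0709e-9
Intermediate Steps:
N(q, X) = 1/(951 + q)
N(378, -768)/(-702659) = 1/((951 + 378)*(-702659)) = -1/702659/1329 = (1/1329)*(-1/702659) = -1/933833811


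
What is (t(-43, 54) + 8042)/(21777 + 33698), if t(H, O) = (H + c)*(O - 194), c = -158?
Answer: 36182/55475 ≈ 0.65222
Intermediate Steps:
t(H, O) = (-194 + O)*(-158 + H) (t(H, O) = (H - 158)*(O - 194) = (-158 + H)*(-194 + O) = (-194 + O)*(-158 + H))
(t(-43, 54) + 8042)/(21777 + 33698) = ((30652 - 194*(-43) - 158*54 - 43*54) + 8042)/(21777 + 33698) = ((30652 + 8342 - 8532 - 2322) + 8042)/55475 = (28140 + 8042)*(1/55475) = 36182*(1/55475) = 36182/55475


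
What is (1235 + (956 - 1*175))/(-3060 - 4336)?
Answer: -504/1849 ≈ -0.27258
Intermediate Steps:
(1235 + (956 - 1*175))/(-3060 - 4336) = (1235 + (956 - 175))/(-7396) = (1235 + 781)*(-1/7396) = 2016*(-1/7396) = -504/1849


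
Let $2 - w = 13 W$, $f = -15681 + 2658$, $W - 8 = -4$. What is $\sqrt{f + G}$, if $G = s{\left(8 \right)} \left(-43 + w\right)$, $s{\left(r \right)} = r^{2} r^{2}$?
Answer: $i \sqrt{393951} \approx 627.66 i$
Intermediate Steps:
$W = 4$ ($W = 8 - 4 = 4$)
$s{\left(r \right)} = r^{4}$
$f = -13023$
$w = -50$ ($w = 2 - 13 \cdot 4 = 2 - 52 = -50$)
$G = -380928$ ($G = 8^{4} \left(-43 - 50\right) = 4096 \left(-93\right) = -380928$)
$\sqrt{f + G} = \sqrt{-13023 - 380928} = \sqrt{-393951} = i \sqrt{393951}$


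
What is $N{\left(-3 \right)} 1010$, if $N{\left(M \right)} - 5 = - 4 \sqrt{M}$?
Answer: $5050 - 4040 i \sqrt{3} \approx 5050.0 - 6997.5 i$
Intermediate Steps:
$N{\left(M \right)} = 5 - 4 \sqrt{M}$
$N{\left(-3 \right)} 1010 = \left(5 - 4 \sqrt{-3}\right) 1010 = \left(5 - 4 i \sqrt{3}\right) 1010 = 5050 - 4040 i \sqrt{3}$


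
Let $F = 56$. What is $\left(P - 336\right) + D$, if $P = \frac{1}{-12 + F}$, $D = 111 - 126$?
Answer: $- \frac{15443}{44} \approx -350.98$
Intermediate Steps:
$D = -15$ ($D = 111 - 126 = -15$)
$P = \frac{1}{44}$ ($P = \frac{1}{-12 + 56} = \frac{1}{44} \approx 0.022727$)
$\left(P - 336\right) + D = \left(\frac{1}{44} - 336\right) - 15 = - \frac{14783}{44} - 15 = - \frac{15443}{44}$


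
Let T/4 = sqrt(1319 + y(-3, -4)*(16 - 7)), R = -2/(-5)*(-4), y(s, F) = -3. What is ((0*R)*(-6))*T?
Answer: 0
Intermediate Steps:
R = -8/5 (R = -2*(-1/5)*(-4) = (2/5)*(-4) = -8/5 ≈ -1.6000)
T = 8*sqrt(323) (T = 4*sqrt(1319 - 3*(16 - 7)) = 4*sqrt(1319 - 3*9) = 4*sqrt(1319 - 27) = 4*sqrt(1292) = 4*(2*sqrt(323)) = 8*sqrt(323) ≈ 143.78)
((0*R)*(-6))*T = ((0*(-8/5))*(-6))*(8*sqrt(323)) = (0*(-6))*(8*sqrt(323)) = 0*(8*sqrt(323)) = 0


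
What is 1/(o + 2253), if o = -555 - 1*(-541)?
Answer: 1/2239 ≈ 0.00044663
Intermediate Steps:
o = -14 (o = -555 + 541 = -14)
1/(o + 2253) = 1/(-14 + 2253) = 1/2239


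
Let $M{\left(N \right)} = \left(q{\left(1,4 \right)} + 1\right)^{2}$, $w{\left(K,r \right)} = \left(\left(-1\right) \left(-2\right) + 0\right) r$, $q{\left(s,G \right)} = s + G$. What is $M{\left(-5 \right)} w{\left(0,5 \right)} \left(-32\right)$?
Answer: $-11520$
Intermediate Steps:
$q{\left(s,G \right)} = G + s$
$w{\left(K,r \right)} = 2 r$ ($w{\left(K,r \right)} = \left(2 + 0\right) r = 2 r$)
$M{\left(N \right)} = 36$ ($M{\left(N \right)} = \left(\left(4 + 1\right) + 1\right)^{2} = \left(5 + 1\right)^{2} = 6^{2} = 36$)
$M{\left(-5 \right)} w{\left(0,5 \right)} \left(-32\right) = 36 \cdot 2 \cdot 5 \left(-32\right) = 36 \cdot 10 \left(-32\right) = 36 \left(-320\right) = -11520$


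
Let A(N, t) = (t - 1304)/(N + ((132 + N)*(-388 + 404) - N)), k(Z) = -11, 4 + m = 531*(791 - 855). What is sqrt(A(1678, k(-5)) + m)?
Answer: I*sqrt(71262870758)/1448 ≈ 184.36*I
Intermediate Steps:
m = -33988 (m = -4 + 531*(791 - 855) = -4 + 531*(-64) = -4 - 33984 = -33988)
A(N, t) = (-1304 + t)/(2112 + 16*N) (A(N, t) = (-1304 + t)/(N + ((132 + N)*16 - N)) = (-1304 + t)/(N + ((2112 + 16*N) - N)) = (-1304 + t)/(N + (2112 + 15*N)) = (-1304 + t)/(2112 + 16*N))
sqrt(A(1678, k(-5)) + m) = sqrt((-1304 - 11)/(16*(132 + 1678)) - 33988) = sqrt((1/16)*(-1315)/1810 - 33988) = sqrt((1/16)*(1/1810)*(-1315) - 33988) = sqrt(-263/5792 - 33988) = sqrt(-196858759/5792) = I*sqrt(71262870758)/1448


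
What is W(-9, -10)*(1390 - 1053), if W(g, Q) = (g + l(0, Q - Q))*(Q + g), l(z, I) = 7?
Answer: 12806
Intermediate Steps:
W(g, Q) = (7 + g)*(Q + g) (W(g, Q) = (g + 7)*(Q + g) = (7 + g)*(Q + g))
W(-9, -10)*(1390 - 1053) = ((-9)² + 7*(-10) + 7*(-9) - 10*(-9))*(1390 - 1053) = (81 - 70 - 63 + 90)*337 = 38*337 = 12806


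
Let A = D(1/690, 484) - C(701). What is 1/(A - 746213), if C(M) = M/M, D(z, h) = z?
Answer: -690/514887659 ≈ -1.3401e-6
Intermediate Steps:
C(M) = 1
A = -689/690 (A = 1/690 - 1*1 = 1/690 - 1 = -689/690 ≈ -0.99855)
1/(A - 746213) = 1/(-689/690 - 746213) = 1/(-514887659/690) = -690/514887659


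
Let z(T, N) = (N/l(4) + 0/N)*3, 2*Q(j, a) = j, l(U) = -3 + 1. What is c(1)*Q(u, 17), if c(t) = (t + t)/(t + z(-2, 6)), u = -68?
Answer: 17/2 ≈ 8.5000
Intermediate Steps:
l(U) = -2
Q(j, a) = j/2
z(T, N) = -3*N/2 (z(T, N) = (N/(-2) + 0/N)*3 = (N*(-½) + 0)*3 = (-N/2 + 0)*3 = -N/2*3 = -3*N/2)
c(t) = 2*t/(-9 + t) (c(t) = (t + t)/(t - 3/2*6) = (2*t)/(t - 9) = (2*t)/(-9 + t) = 2*t/(-9 + t))
c(1)*Q(u, 17) = (2*1/(-9 + 1))*((½)*(-68)) = (2*1/(-8))*(-34) = (2*1*(-⅛))*(-34) = -¼*(-34) = 17/2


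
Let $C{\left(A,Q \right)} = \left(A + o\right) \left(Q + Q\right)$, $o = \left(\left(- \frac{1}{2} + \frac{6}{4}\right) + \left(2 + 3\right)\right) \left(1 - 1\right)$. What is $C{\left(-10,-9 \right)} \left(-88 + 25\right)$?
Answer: $-11340$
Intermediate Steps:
$o = 0$ ($o = \left(\left(\left(-1\right) \frac{1}{2} + 6 \cdot \frac{1}{4}\right) + 5\right) 0 = \left(\left(- \frac{1}{2} + \frac{3}{2}\right) + 5\right) 0 = \left(1 + 5\right) 0 = 6 \cdot 0 = 0$)
$C{\left(A,Q \right)} = 2 A Q$ ($C{\left(A,Q \right)} = \left(A + 0\right) \left(Q + Q\right) = A 2 Q = 2 A Q$)
$C{\left(-10,-9 \right)} \left(-88 + 25\right) = 2 \left(-10\right) \left(-9\right) \left(-88 + 25\right) = 180 \left(-63\right) = -11340$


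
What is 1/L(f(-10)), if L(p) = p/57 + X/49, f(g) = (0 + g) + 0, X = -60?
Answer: -2793/3910 ≈ -0.71432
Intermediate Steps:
f(g) = g (f(g) = g + 0 = g)
L(p) = -60/49 + p/57 (L(p) = p/57 - 60/49 = -60/49 + p/57)
1/L(f(-10)) = 1/(-60/49 + (1/57)*(-10)) = 1/(-60/49 - 10/57) = 1/(-3910/2793) = -2793/3910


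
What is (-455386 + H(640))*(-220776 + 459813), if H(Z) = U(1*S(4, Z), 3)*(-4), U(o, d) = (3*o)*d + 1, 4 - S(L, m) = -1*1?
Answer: -108898086090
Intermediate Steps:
S(L, m) = 5 (S(L, m) = 4 - (-1) = 4 - 1*(-1) = 4 + 1 = 5)
U(o, d) = 1 + 3*d*o (U(o, d) = 3*d*o + 1 = 1 + 3*d*o)
H(Z) = -184 (H(Z) = (1 + 3*3*(1*5))*(-4) = (1 + 3*3*5)*(-4) = (1 + 45)*(-4) = 46*(-4) = -184)
(-455386 + H(640))*(-220776 + 459813) = (-455386 - 184)*(-220776 + 459813) = -455570*239037 = -108898086090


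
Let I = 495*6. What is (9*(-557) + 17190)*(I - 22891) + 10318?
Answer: -242567699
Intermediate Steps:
I = 2970
(9*(-557) + 17190)*(I - 22891) + 10318 = (9*(-557) + 17190)*(2970 - 22891) + 10318 = (-5013 + 17190)*(-19921) + 10318 = 12177*(-19921) + 10318 = -242578017 + 10318 = -242567699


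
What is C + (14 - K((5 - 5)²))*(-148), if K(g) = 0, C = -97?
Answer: -2169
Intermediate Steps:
C + (14 - K((5 - 5)²))*(-148) = -97 + (14 - 1*0)*(-148) = -97 + (14 + 0)*(-148) = -97 + 14*(-148) = -97 - 2072 = -2169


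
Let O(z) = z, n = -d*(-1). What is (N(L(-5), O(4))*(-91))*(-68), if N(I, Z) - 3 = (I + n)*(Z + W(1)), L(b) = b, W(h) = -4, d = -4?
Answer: 18564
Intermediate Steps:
n = -4 (n = -1*(-4)*(-1) = 4*(-1) = -4)
N(I, Z) = 3 + (-4 + I)*(-4 + Z) (N(I, Z) = 3 + (I - 4)*(Z - 4) = 3 + (-4 + I)*(-4 + Z))
(N(L(-5), O(4))*(-91))*(-68) = ((19 - 4*(-5) - 4*4 - 5*4)*(-91))*(-68) = ((19 + 20 - 16 - 20)*(-91))*(-68) = (3*(-91))*(-68) = -273*(-68) = 18564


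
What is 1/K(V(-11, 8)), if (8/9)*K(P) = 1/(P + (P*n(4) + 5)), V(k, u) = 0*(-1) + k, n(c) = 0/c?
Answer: -16/3 ≈ -5.3333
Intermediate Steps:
n(c) = 0
V(k, u) = k (V(k, u) = 0 + k = k)
K(P) = 9/(8*(5 + P)) (K(P) = 9/(8*(P + (P*0 + 5))) = 9/(8*(P + (0 + 5))) = 9/(8*(P + 5)) = 9/(8*(5 + P)))
1/K(V(-11, 8)) = 1/(9/(8*(5 - 11))) = 1/((9/8)/(-6)) = 1/((9/8)*(-⅙)) = 1/(-3/16) = -16/3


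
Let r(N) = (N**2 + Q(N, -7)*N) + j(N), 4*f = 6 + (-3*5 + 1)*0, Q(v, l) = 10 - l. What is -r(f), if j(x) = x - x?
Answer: -111/4 ≈ -27.750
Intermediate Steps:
j(x) = 0
f = 3/2 (f = (6 + (-3*5 + 1)*0)/4 = (6 + (-15 + 1)*0)/4 = (6 - 14*0)/4 = (6 + 0)/4 = (1/4)*6 = 3/2 ≈ 1.5000)
r(N) = N**2 + 17*N (r(N) = (N**2 + (10 - 1*(-7))*N) + 0 = (N**2 + (10 + 7)*N) + 0 = (N**2 + 17*N) + 0 = N**2 + 17*N)
-r(f) = -3*(17 + 3/2)/2 = -3*37/(2*2) = -1*111/4 = -111/4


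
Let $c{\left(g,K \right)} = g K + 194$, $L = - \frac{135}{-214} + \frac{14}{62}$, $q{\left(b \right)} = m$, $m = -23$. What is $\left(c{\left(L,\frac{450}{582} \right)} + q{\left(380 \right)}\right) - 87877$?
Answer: $- \frac{56438209363}{643498} \approx -87705.0$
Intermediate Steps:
$q{\left(b \right)} = -23$
$L = \frac{5683}{6634}$ ($L = \left(-135\right) \left(- \frac{1}{214}\right) + 14 \cdot \frac{1}{62} = \frac{135}{214} + \frac{7}{31} = \frac{5683}{6634} \approx 0.85665$)
$c{\left(g,K \right)} = 194 + K g$ ($c{\left(g,K \right)} = K g + 194 = 194 + K g$)
$\left(c{\left(L,\frac{450}{582} \right)} + q{\left(380 \right)}\right) - 87877 = \left(\left(194 + \frac{450}{582} \cdot \frac{5683}{6634}\right) - 23\right) - 87877 = \left(\left(194 + 450 \cdot \frac{1}{582} \cdot \frac{5683}{6634}\right) - 23\right) - 87877 = \left(\left(194 + \frac{75}{97} \cdot \frac{5683}{6634}\right) - 23\right) - 87877 = \left(\left(194 + \frac{426225}{643498}\right) - 23\right) - 87877 = \left(\frac{125264837}{643498} - 23\right) - 87877 = \frac{110464383}{643498} - 87877 = - \frac{56438209363}{643498}$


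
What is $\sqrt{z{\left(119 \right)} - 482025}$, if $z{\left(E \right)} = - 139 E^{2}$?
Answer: $2 i \sqrt{612601} \approx 1565.4 i$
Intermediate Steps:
$\sqrt{z{\left(119 \right)} - 482025} = \sqrt{- 139 \cdot 119^{2} - 482025} = \sqrt{\left(-139\right) 14161 - 482025} = \sqrt{-1968379 - 482025} = \sqrt{-2450404} = 2 i \sqrt{612601}$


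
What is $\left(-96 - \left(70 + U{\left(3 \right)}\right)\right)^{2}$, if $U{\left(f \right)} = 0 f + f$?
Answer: $28561$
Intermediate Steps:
$U{\left(f \right)} = f$ ($U{\left(f \right)} = 0 + f = f$)
$\left(-96 - \left(70 + U{\left(3 \right)}\right)\right)^{2} = \left(-96 - 73\right)^{2} = \left(-169\right)^{2} = 28561$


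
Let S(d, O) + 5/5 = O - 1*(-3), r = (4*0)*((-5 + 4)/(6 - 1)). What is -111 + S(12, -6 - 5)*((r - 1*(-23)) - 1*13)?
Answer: -201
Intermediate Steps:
r = 0 (r = 0*(-1/5) = 0*(-1*⅕) = 0*(-⅕) = 0)
S(d, O) = 2 + O (S(d, O) = -1 + (O - 1*(-3)) = -1 + (O + 3) = -1 + (3 + O) = 2 + O)
-111 + S(12, -6 - 5)*((r - 1*(-23)) - 1*13) = -111 + (2 + (-6 - 5))*((0 - 1*(-23)) - 1*13) = -111 + (2 - 11)*((0 + 23) - 13) = -111 - 9*(23 - 13) = -111 - 9*10 = -111 - 90 = -201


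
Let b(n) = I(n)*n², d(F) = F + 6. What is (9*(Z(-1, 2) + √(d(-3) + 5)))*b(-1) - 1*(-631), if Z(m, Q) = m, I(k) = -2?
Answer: 649 - 36*√2 ≈ 598.09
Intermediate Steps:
d(F) = 6 + F
b(n) = -2*n²
(9*(Z(-1, 2) + √(d(-3) + 5)))*b(-1) - 1*(-631) = (9*(-1 + √((6 - 3) + 5)))*(-2*(-1)²) - 1*(-631) = (9*(-1 + √(3 + 5)))*(-2*1) + 631 = (9*(-1 + √8))*(-2) + 631 = (9*(-1 + 2*√2))*(-2) + 631 = (-9 + 18*√2)*(-2) + 631 = (18 - 36*√2) + 631 = 649 - 36*√2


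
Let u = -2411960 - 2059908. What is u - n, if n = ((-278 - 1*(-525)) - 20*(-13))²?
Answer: -4728917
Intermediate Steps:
u = -4471868
n = 257049 (n = ((-278 + 525) + 260)² = (247 + 260)² = 507² = 257049)
u - n = -4471868 - 1*257049 = -4471868 - 257049 = -4728917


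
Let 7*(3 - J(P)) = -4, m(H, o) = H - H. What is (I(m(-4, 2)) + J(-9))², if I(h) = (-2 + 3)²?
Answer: 1024/49 ≈ 20.898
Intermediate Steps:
m(H, o) = 0
J(P) = 25/7 (J(P) = 3 - ⅐*(-4) = 3 + 4/7 = 25/7)
I(h) = 1 (I(h) = 1² = 1)
(I(m(-4, 2)) + J(-9))² = (1 + 25/7)² = (32/7)² = 1024/49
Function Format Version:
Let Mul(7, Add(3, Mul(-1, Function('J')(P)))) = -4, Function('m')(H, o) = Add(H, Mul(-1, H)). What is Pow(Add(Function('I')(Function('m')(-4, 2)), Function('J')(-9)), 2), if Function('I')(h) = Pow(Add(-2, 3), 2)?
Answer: Rational(1024, 49) ≈ 20.898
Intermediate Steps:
Function('m')(H, o) = 0
Function('J')(P) = Rational(25, 7) (Function('J')(P) = Add(3, Mul(Rational(-1, 7), -4)) = Add(3, Rational(4, 7)) = Rational(25, 7))
Function('I')(h) = 1 (Function('I')(h) = Pow(1, 2) = 1)
Pow(Add(Function('I')(Function('m')(-4, 2)), Function('J')(-9)), 2) = Pow(Add(1, Rational(25, 7)), 2) = Pow(Rational(32, 7), 2) = Rational(1024, 49)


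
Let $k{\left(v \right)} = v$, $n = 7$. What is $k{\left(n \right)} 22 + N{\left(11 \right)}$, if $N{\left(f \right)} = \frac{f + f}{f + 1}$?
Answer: $\frac{935}{6} \approx 155.83$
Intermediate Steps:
$N{\left(f \right)} = \frac{2 f}{1 + f}$
$k{\left(n \right)} 22 + N{\left(11 \right)} = 7 \cdot 22 + 2 \cdot 11 \frac{1}{1 + 11} = 154 + 2 \cdot 11 \cdot \frac{1}{12} = 154 + \frac{11}{6} = \frac{935}{6}$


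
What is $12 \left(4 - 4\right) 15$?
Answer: $0$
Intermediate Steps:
$12 \left(4 - 4\right) 15 = 12 \cdot 0 \cdot 15 = 0 \cdot 15 = 0$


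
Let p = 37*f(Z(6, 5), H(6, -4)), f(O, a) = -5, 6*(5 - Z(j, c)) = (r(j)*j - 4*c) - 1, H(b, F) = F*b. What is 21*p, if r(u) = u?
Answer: -3885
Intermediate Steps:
Z(j, c) = 31/6 - j**2/6 + 2*c/3 (Z(j, c) = 5 - ((j*j - 4*c) - 1)/6 = 5 - ((j**2 - 4*c) - 1)/6 = 5 - (-1 + j**2 - 4*c)/6 = 5 + (1/6 - j**2/6 + 2*c/3) = 31/6 - j**2/6 + 2*c/3)
p = -185 (p = 37*(-5) = -185)
21*p = 21*(-185) = -3885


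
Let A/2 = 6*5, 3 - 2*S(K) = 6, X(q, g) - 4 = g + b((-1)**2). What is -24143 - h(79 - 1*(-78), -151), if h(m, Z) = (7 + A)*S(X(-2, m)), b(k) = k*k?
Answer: -48085/2 ≈ -24043.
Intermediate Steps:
b(k) = k**2
X(q, g) = 5 + g (X(q, g) = 4 + (g + ((-1)**2)**2) = 4 + (g + 1**2) = 4 + (g + 1) = 4 + (1 + g) = 5 + g)
S(K) = -3/2 (S(K) = 3/2 - 1/2*6 = 3/2 - 3 = -3/2)
A = 60 (A = 2*(6*5) = 2*30 = 60)
h(m, Z) = -201/2 (h(m, Z) = (7 + 60)*(-3/2) = 67*(-3/2) = -201/2)
-24143 - h(79 - 1*(-78), -151) = -24143 - 1*(-201/2) = -24143 + 201/2 = -48085/2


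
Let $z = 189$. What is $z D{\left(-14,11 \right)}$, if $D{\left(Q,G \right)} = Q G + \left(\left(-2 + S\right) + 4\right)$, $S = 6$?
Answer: $-27594$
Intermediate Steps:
$D{\left(Q,G \right)} = 8 + G Q$ ($D{\left(Q,G \right)} = Q G + \left(\left(-2 + 6\right) + 4\right) = G Q + \left(4 + 4\right) = G Q + 8 = 8 + G Q$)
$z D{\left(-14,11 \right)} = 189 \left(8 + 11 \left(-14\right)\right) = 189 \left(8 - 154\right) = 189 \left(-146\right) = -27594$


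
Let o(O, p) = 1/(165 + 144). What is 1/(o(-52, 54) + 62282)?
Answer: 309/19245139 ≈ 1.6056e-5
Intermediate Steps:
o(O, p) = 1/309
1/(o(-52, 54) + 62282) = 1/(1/309 + 62282) = 1/(19245139/309) = 309/19245139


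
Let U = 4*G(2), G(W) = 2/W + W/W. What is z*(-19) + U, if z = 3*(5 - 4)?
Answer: -49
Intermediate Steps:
G(W) = 1 + 2/W (G(W) = 2/W + 1 = 1 + 2/W)
U = 8 (U = 4*((2 + 2)/2) = 4*((½)*4) = 4*2 = 8)
z = 3 (z = 3*1 = 3)
z*(-19) + U = 3*(-19) + 8 = -57 + 8 = -49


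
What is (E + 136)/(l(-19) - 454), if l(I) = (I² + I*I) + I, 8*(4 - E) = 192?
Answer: 116/249 ≈ 0.46586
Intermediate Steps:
E = -20 (E = 4 - ⅛*192 = 4 - 24 = -20)
l(I) = I + 2*I² (l(I) = (I² + I²) + I = 2*I² + I = I + 2*I²)
(E + 136)/(l(-19) - 454) = (-20 + 136)/(-19*(1 + 2*(-19)) - 454) = 116/(-19*(1 - 38) - 454) = 116/(-19*(-37) - 454) = 116/(703 - 454) = 116/249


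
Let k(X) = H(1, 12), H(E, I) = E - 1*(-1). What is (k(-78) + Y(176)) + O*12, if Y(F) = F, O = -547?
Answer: -6386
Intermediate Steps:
H(E, I) = 1 + E (H(E, I) = E + 1 = 1 + E)
k(X) = 2 (k(X) = 1 + 1 = 2)
(k(-78) + Y(176)) + O*12 = (2 + 176) - 547*12 = 178 - 6564 = -6386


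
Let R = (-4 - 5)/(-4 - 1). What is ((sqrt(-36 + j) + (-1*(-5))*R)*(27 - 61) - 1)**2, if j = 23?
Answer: 79221 + 20876*I*sqrt(13) ≈ 79221.0 + 75270.0*I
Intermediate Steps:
R = 9/5 (R = -9/(-5) = -9*(-1/5) = 9/5 ≈ 1.8000)
((sqrt(-36 + j) + (-1*(-5))*R)*(27 - 61) - 1)**2 = ((sqrt(-36 + 23) - 1*(-5)*(9/5))*(27 - 61) - 1)**2 = ((sqrt(-13) + 5*(9/5))*(-34) - 1)**2 = ((I*sqrt(13) + 9)*(-34) - 1)**2 = ((9 + I*sqrt(13))*(-34) - 1)**2 = ((-306 - 34*I*sqrt(13)) - 1)**2 = (-307 - 34*I*sqrt(13))**2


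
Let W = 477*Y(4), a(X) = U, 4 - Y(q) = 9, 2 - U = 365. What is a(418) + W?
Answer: -2748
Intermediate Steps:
U = -363 (U = 2 - 1*365 = 2 - 365 = -363)
Y(q) = -5 (Y(q) = 4 - 1*9 = 4 - 9 = -5)
a(X) = -363
W = -2385 (W = 477*(-5) = -2385)
a(418) + W = -363 - 2385 = -2748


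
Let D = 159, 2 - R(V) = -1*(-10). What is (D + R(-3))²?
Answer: 22801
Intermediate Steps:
R(V) = -8 (R(V) = 2 - (-1)*(-10) = 2 - 1*10 = 2 - 10 = -8)
(D + R(-3))² = (159 - 8)² = 151² = 22801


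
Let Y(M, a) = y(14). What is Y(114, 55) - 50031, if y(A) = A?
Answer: -50017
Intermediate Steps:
Y(M, a) = 14
Y(114, 55) - 50031 = 14 - 50031 = -50017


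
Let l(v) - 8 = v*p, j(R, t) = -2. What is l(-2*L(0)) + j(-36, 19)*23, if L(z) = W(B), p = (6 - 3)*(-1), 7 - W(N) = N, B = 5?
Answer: -26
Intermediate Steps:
W(N) = 7 - N
p = -3 (p = 3*(-1) = -3)
L(z) = 2 (L(z) = 7 - 1*5 = 7 - 5 = 2)
l(v) = 8 - 3*v (l(v) = 8 + v*(-3) = 8 - 3*v)
l(-2*L(0)) + j(-36, 19)*23 = (8 - (-6)*2) - 2*23 = (8 - 3*(-4)) - 46 = (8 + 12) - 46 = 20 - 46 = -26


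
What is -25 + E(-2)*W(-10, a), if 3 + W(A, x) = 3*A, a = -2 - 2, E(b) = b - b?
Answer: -25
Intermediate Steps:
E(b) = 0
a = -4
W(A, x) = -3 + 3*A
-25 + E(-2)*W(-10, a) = -25 + 0*(-3 + 3*(-10)) = -25 + 0*(-3 - 30) = -25 + 0*(-33) = -25 + 0 = -25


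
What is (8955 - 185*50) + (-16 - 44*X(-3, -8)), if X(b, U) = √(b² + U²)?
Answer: -311 - 44*√73 ≈ -686.94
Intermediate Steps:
X(b, U) = √(U² + b²)
(8955 - 185*50) + (-16 - 44*X(-3, -8)) = (8955 - 185*50) + (-16 - 44*√((-8)² + (-3)²)) = (8955 - 9250) + (-16 - 44*√(64 + 9)) = -295 + (-16 - 44*√73) = -311 - 44*√73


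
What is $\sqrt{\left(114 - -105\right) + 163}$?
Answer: $\sqrt{382} \approx 19.545$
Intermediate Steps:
$\sqrt{\left(114 - -105\right) + 163} = \sqrt{\left(114 + 105\right) + 163} = \sqrt{219 + 163} = \sqrt{382}$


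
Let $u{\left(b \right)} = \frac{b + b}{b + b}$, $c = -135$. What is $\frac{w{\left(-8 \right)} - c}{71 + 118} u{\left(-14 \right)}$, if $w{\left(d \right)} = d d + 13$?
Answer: $\frac{212}{189} \approx 1.1217$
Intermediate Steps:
$w{\left(d \right)} = 13 + d^{2}$ ($w{\left(d \right)} = d^{2} + 13 = 13 + d^{2}$)
$u{\left(b \right)} = 1$ ($u{\left(b \right)} = \frac{2 b}{2 b} = 2 b \frac{1}{2 b} = 1$)
$\frac{w{\left(-8 \right)} - c}{71 + 118} u{\left(-14 \right)} = \frac{\left(13 + \left(-8\right)^{2}\right) - -135}{71 + 118} \cdot 1 = \frac{\left(13 + 64\right) + 135}{189} \cdot 1 = \left(77 + 135\right) \frac{1}{189} \cdot 1 = 212 \cdot \frac{1}{189} \cdot 1 = \frac{212}{189} \cdot 1 = \frac{212}{189}$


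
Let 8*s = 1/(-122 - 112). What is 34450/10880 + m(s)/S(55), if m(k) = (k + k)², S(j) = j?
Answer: 648430823/204787440 ≈ 3.1664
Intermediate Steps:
s = -1/1872 (s = 1/(8*(-122 - 112)) = (⅛)/(-234) = (⅛)*(-1/234) = -1/1872 ≈ -0.00053419)
m(k) = 4*k² (m(k) = (2*k)² = 4*k²)
34450/10880 + m(s)/S(55) = 34450/10880 + (4*(-1/1872)²)/55 = 34450*(1/10880) + (4*(1/3504384))*(1/55) = 3445/1088 + (1/876096)*(1/55) = 3445/1088 + 1/48185280 = 648430823/204787440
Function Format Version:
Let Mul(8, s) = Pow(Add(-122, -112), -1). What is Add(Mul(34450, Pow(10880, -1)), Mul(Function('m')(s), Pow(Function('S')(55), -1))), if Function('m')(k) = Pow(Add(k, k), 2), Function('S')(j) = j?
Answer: Rational(648430823, 204787440) ≈ 3.1664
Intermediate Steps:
s = Rational(-1, 1872) (s = Mul(Rational(1, 8), Pow(Add(-122, -112), -1)) = Mul(Rational(1, 8), Pow(-234, -1)) = Mul(Rational(1, 8), Rational(-1, 234)) = Rational(-1, 1872) ≈ -0.00053419)
Function('m')(k) = Mul(4, Pow(k, 2)) (Function('m')(k) = Pow(Mul(2, k), 2) = Mul(4, Pow(k, 2)))
Add(Mul(34450, Pow(10880, -1)), Mul(Function('m')(s), Pow(Function('S')(55), -1))) = Add(Mul(34450, Pow(10880, -1)), Mul(Mul(4, Pow(Rational(-1, 1872), 2)), Pow(55, -1))) = Add(Mul(34450, Rational(1, 10880)), Mul(Mul(4, Rational(1, 3504384)), Rational(1, 55))) = Add(Rational(3445, 1088), Mul(Rational(1, 876096), Rational(1, 55))) = Add(Rational(3445, 1088), Rational(1, 48185280)) = Rational(648430823, 204787440)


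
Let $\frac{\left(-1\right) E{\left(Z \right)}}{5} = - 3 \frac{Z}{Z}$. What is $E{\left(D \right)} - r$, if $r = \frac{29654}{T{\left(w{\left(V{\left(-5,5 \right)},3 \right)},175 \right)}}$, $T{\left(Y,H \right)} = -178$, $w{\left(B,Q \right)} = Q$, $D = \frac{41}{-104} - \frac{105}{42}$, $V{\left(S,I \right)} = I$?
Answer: $\frac{16162}{89} \approx 181.6$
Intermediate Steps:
$D = - \frac{301}{104}$ ($D = 41 \left(- \frac{1}{104}\right) - \frac{5}{2} = - \frac{41}{104} - \frac{5}{2} = - \frac{301}{104} \approx -2.8942$)
$E{\left(Z \right)} = 15$ ($E{\left(Z \right)} = - 5 \left(- 3 \frac{Z}{Z}\right) = - 5 \left(\left(-3\right) 1\right) = \left(-5\right) \left(-3\right) = 15$)
$r = - \frac{14827}{89}$ ($r = \frac{29654}{-178} = 29654 \left(- \frac{1}{178}\right) = - \frac{14827}{89} \approx -166.6$)
$E{\left(D \right)} - r = 15 - - \frac{14827}{89} = 15 + \frac{14827}{89} = \frac{16162}{89}$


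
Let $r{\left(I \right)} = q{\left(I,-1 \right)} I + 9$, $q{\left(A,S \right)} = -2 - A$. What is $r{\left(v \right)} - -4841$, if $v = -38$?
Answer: $3482$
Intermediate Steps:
$r{\left(I \right)} = 9 + I \left(-2 - I\right)$ ($r{\left(I \right)} = \left(-2 - I\right) I + 9 = I \left(-2 - I\right) + 9 = 9 + I \left(-2 - I\right)$)
$r{\left(v \right)} - -4841 = \left(9 - - 38 \left(2 - 38\right)\right) - -4841 = \left(9 - \left(-38\right) \left(-36\right)\right) + 4841 = \left(9 - 1368\right) + 4841 = -1359 + 4841 = 3482$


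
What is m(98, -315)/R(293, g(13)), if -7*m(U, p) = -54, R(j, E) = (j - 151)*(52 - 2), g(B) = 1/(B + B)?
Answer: 27/24850 ≈ 0.0010865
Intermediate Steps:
g(B) = 1/(2*B)
R(j, E) = -7550 + 50*j (R(j, E) = (-151 + j)*50 = -7550 + 50*j)
m(U, p) = 54/7 (m(U, p) = -1/7*(-54) = 54/7)
m(98, -315)/R(293, g(13)) = 54/(7*(-7550 + 50*293)) = 54/(7*(-7550 + 14650)) = (54/7)/7100 = (54/7)*(1/7100) = 27/24850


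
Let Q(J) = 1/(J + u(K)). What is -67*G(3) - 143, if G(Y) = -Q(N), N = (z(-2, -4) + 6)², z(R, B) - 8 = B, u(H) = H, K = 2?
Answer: -14519/102 ≈ -142.34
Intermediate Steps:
z(R, B) = 8 + B
N = 100 (N = ((8 - 4) + 6)² = (4 + 6)² = 10² = 100)
Q(J) = 1/(2 + J) (Q(J) = 1/(J + 2) = 1/(2 + J))
G(Y) = -1/102 (G(Y) = -1/(2 + 100) = -1/102)
-67*G(3) - 143 = -67*(-1/102) - 143 = 67/102 - 143 = -14519/102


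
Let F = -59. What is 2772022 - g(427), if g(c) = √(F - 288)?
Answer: 2772022 - I*√347 ≈ 2.772e+6 - 18.628*I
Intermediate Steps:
g(c) = I*√347 (g(c) = √(-59 - 288) = √(-347) = I*√347)
2772022 - g(427) = 2772022 - I*√347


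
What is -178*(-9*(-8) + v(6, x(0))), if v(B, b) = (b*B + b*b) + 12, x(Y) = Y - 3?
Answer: -13350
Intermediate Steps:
x(Y) = -3 + Y
v(B, b) = 12 + b² + B*b (v(B, b) = (B*b + b²) + 12 = (b² + B*b) + 12 = 12 + b² + B*b)
-178*(-9*(-8) + v(6, x(0))) = -178*(-9*(-8) + (12 + (-3 + 0)² + 6*(-3 + 0))) = -178*(72 + (12 + (-3)² + 6*(-3))) = -178*(72 + (12 + 9 - 18)) = -178*(72 + 3) = -178*75 = -13350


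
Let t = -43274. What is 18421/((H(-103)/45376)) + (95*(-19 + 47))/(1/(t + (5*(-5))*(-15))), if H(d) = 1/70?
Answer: 58396879380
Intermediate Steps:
H(d) = 1/70
18421/((H(-103)/45376)) + (95*(-19 + 47))/(1/(t + (5*(-5))*(-15))) = 18421/(((1/70)/45376)) + (95*(-19 + 47))/(1/(-43274 + (5*(-5))*(-15))) = 18421/(((1/70)*(1/45376))) + (95*28)/(1/(-43274 - 25*(-15))) = 18421/(1/3176320) + 2660/(1/(-43274 + 375)) = 18421*3176320 + 2660/(1/(-42899)) = 58510990720 + 2660/(-1/42899) = 58510990720 + 2660*(-42899) = 58510990720 - 114111340 = 58396879380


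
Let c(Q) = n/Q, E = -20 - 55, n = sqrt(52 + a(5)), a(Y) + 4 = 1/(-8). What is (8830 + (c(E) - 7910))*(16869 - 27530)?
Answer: -9808120 + 10661*sqrt(766)/300 ≈ -9.8071e+6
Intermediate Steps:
a(Y) = -33/8 (a(Y) = -4 + 1/(-8) = -4 - 1/8 = -33/8)
n = sqrt(766)/4 (n = sqrt(52 - 33/8) = sqrt(383/8) = sqrt(766)/4 ≈ 6.9192)
E = -75
c(Q) = sqrt(766)/(4*Q) (c(Q) = (sqrt(766)/4)/Q = sqrt(766)/(4*Q))
(8830 + (c(E) - 7910))*(16869 - 27530) = (8830 + ((1/4)*sqrt(766)/(-75) - 7910))*(16869 - 27530) = (8830 + ((1/4)*sqrt(766)*(-1/75) - 7910))*(-10661) = (8830 + (-sqrt(766)/300 - 7910))*(-10661) = (8830 + (-7910 - sqrt(766)/300))*(-10661) = (920 - sqrt(766)/300)*(-10661) = -9808120 + 10661*sqrt(766)/300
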